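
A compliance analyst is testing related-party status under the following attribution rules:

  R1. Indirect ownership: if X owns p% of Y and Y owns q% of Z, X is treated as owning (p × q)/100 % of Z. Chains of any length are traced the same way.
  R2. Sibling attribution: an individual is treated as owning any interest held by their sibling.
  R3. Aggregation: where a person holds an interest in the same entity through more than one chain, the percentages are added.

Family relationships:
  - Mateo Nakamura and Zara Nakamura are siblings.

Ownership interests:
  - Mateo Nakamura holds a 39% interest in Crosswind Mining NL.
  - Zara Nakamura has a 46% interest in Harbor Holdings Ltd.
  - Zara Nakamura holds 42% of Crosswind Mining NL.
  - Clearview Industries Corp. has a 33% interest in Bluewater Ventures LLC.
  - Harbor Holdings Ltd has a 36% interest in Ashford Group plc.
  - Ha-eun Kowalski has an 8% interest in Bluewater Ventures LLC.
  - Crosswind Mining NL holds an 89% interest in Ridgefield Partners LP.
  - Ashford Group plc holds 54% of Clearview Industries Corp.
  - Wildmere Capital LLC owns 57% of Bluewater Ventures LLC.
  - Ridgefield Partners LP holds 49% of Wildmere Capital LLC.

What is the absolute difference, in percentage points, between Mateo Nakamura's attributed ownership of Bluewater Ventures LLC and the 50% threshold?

By sibling attribution (R2), Mateo Nakamura is treated as also owning Zara Nakamura's interest in Crosswind Mining NL, giving 39% + 42% = 81%.
By sibling attribution (R2), Mateo Nakamura is treated as owning Zara Nakamura's 46% interest in Harbor Holdings Ltd.
Chain via Crosswind Mining NL → Ridgefield Partners LP → Wildmere Capital LLC (R1): 81% × 89% × 49% × 57% = 20.134737% of Bluewater Ventures LLC.
Chain via Harbor Holdings Ltd → Ashford Group plc → Clearview Industries Corp. (R1): 46% × 36% × 54% × 33% = 2.950992% of Bluewater Ventures LLC.
Aggregating (R3): 20.134737% + 2.950992% = 23.085729%.
23.085729% falls short of the 50% threshold by 26.914271 percentage points.

26.914271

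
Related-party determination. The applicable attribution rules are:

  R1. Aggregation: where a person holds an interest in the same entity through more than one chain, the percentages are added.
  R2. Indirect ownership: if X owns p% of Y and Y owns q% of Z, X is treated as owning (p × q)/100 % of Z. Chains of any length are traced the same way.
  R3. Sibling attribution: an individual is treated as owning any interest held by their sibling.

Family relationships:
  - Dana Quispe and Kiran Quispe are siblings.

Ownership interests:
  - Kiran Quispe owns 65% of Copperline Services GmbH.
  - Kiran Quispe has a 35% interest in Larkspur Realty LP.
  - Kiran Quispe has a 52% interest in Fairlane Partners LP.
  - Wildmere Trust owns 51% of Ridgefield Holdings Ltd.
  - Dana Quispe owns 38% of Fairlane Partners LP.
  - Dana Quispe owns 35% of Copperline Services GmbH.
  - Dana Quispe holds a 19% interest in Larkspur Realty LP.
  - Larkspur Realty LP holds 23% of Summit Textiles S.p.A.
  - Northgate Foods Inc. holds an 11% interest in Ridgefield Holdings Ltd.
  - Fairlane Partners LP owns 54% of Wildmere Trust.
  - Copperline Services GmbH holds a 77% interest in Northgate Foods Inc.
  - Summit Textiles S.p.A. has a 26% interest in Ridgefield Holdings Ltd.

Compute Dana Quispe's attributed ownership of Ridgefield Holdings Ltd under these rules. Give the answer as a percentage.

By sibling attribution (R3), Dana Quispe is treated as also owning Kiran Quispe's interest in Copperline Services GmbH, giving 35% + 65% = 100%.
By sibling attribution (R3), Dana Quispe is treated as also owning Kiran Quispe's interest in Larkspur Realty LP, giving 19% + 35% = 54%.
By sibling attribution (R3), Dana Quispe is treated as also owning Kiran Quispe's interest in Fairlane Partners LP, giving 38% + 52% = 90%.
Chain via Copperline Services GmbH → Northgate Foods Inc. (R2): 100% × 77% × 11% = 8.47% of Ridgefield Holdings Ltd.
Chain via Larkspur Realty LP → Summit Textiles S.p.A. (R2): 54% × 23% × 26% = 3.2292% of Ridgefield Holdings Ltd.
Chain via Fairlane Partners LP → Wildmere Trust (R2): 90% × 54% × 51% = 24.786% of Ridgefield Holdings Ltd.
Aggregating (R1): 8.47% + 3.2292% + 24.786% = 36.4852%.

36.4852%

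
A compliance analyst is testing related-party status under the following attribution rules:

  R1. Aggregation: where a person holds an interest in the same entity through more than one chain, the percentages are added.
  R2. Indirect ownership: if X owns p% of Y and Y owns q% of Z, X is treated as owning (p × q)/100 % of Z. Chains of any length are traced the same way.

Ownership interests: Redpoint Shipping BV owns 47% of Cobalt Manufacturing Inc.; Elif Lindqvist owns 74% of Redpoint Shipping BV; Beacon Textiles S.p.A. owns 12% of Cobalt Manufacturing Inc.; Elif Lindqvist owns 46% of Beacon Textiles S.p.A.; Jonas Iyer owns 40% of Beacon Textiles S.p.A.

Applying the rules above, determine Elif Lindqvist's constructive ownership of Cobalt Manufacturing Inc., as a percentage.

Chain via Redpoint Shipping BV (R2): 74% × 47% = 34.78% of Cobalt Manufacturing Inc.
Chain via Beacon Textiles S.p.A. (R2): 46% × 12% = 5.52% of Cobalt Manufacturing Inc.
Aggregating (R1): 34.78% + 5.52% = 40.3%.

40.3%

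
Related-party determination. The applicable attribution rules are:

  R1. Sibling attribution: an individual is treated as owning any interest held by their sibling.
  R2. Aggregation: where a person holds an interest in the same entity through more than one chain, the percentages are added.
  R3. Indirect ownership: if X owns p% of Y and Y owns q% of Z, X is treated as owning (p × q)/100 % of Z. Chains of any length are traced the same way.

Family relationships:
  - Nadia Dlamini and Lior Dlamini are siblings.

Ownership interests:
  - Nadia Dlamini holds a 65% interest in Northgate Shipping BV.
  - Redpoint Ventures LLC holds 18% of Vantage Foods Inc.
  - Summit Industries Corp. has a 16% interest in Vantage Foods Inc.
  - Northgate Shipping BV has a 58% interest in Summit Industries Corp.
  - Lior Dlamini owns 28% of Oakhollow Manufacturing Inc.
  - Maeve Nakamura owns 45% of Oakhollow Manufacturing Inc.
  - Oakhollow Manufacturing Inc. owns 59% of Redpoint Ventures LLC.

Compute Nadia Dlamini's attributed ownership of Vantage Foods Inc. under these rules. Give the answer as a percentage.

9.0056%

By sibling attribution (R1), Nadia Dlamini is treated as owning Lior Dlamini's 28% interest in Oakhollow Manufacturing Inc.
Chain via Northgate Shipping BV → Summit Industries Corp. (R3): 65% × 58% × 16% = 6.032% of Vantage Foods Inc.
Chain via Oakhollow Manufacturing Inc. → Redpoint Ventures LLC (R3): 28% × 59% × 18% = 2.9736% of Vantage Foods Inc.
Aggregating (R2): 6.032% + 2.9736% = 9.0056%.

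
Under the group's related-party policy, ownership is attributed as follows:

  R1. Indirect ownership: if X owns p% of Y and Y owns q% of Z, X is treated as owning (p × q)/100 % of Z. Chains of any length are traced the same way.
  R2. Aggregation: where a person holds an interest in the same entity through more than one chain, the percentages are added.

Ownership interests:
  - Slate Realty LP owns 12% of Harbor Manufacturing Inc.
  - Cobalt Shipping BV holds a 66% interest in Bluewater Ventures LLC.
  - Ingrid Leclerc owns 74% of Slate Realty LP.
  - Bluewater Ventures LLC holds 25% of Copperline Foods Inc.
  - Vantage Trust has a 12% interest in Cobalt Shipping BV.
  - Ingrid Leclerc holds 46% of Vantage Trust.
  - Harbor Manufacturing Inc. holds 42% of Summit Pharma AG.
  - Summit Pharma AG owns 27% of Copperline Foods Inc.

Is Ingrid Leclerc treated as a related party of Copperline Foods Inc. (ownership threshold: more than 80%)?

Chain via Slate Realty LP → Harbor Manufacturing Inc. → Summit Pharma AG (R1): 74% × 12% × 42% × 27% = 1.006992% of Copperline Foods Inc.
Chain via Vantage Trust → Cobalt Shipping BV → Bluewater Ventures LLC (R1): 46% × 12% × 66% × 25% = 0.9108% of Copperline Foods Inc.
Aggregating (R2): 1.006992% + 0.9108% = 1.917792%.
1.917792% does not exceed the 80% threshold, so Ingrid is not a related party to Copperline Foods Inc.

No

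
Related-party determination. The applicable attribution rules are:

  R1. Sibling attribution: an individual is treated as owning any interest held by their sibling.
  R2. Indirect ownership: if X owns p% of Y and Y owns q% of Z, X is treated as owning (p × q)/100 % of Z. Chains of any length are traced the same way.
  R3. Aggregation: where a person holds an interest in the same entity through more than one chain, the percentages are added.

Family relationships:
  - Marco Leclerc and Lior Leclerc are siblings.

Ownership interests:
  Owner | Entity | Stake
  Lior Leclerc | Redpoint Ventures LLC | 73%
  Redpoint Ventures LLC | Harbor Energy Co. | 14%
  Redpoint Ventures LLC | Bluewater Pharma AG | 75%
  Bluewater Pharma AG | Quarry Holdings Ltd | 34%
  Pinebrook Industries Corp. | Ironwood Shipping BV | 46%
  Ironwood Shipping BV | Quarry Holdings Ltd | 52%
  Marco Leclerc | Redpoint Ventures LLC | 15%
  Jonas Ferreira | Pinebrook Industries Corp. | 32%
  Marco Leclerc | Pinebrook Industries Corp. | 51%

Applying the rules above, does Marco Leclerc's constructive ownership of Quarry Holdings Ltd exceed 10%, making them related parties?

Yes

By sibling attribution (R1), Marco Leclerc is treated as also owning Lior Leclerc's interest in Redpoint Ventures LLC, giving 15% + 73% = 88%.
Chain via Redpoint Ventures LLC → Bluewater Pharma AG (R2): 88% × 75% × 34% = 22.44% of Quarry Holdings Ltd.
Chain via Pinebrook Industries Corp. → Ironwood Shipping BV (R2): 51% × 46% × 52% = 12.1992% of Quarry Holdings Ltd.
Aggregating (R3): 22.44% + 12.1992% = 34.6392%.
34.6392% exceeds the 10% threshold, so Marco is a related party to Quarry Holdings Ltd.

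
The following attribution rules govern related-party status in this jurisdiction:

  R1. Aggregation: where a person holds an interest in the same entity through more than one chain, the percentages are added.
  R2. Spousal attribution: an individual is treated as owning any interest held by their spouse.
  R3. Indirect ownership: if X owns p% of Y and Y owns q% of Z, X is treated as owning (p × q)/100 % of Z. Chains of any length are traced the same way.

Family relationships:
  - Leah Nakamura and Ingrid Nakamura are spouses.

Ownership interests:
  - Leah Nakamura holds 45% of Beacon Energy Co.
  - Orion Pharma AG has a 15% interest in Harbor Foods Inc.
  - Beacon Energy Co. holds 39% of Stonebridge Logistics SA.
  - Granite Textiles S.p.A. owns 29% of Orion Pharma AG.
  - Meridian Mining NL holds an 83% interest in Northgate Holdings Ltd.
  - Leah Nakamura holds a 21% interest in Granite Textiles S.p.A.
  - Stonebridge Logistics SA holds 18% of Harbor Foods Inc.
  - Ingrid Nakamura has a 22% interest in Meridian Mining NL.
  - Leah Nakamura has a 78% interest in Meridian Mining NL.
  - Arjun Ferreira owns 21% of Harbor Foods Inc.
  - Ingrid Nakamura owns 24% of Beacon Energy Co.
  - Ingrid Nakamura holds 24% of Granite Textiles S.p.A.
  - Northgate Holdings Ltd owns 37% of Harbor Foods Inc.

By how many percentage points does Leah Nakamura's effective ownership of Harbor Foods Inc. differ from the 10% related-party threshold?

27.5113

By spousal attribution (R2), Leah Nakamura is treated as also owning Ingrid Nakamura's interest in Meridian Mining NL, giving 78% + 22% = 100%.
By spousal attribution (R2), Leah Nakamura is treated as also owning Ingrid Nakamura's interest in Granite Textiles S.p.A, giving 21% + 24% = 45%.
By spousal attribution (R2), Leah Nakamura is treated as also owning Ingrid Nakamura's interest in Beacon Energy Co, giving 45% + 24% = 69%.
Chain via Meridian Mining NL → Northgate Holdings Ltd (R3): 100% × 83% × 37% = 30.71% of Harbor Foods Inc.
Chain via Granite Textiles S.p.A. → Orion Pharma AG (R3): 45% × 29% × 15% = 1.9575% of Harbor Foods Inc.
Chain via Beacon Energy Co. → Stonebridge Logistics SA (R3): 69% × 39% × 18% = 4.8438% of Harbor Foods Inc.
Aggregating (R1): 30.71% + 1.9575% + 4.8438% = 37.5113%.
37.5113% exceeds the 10% threshold by 27.5113 percentage points.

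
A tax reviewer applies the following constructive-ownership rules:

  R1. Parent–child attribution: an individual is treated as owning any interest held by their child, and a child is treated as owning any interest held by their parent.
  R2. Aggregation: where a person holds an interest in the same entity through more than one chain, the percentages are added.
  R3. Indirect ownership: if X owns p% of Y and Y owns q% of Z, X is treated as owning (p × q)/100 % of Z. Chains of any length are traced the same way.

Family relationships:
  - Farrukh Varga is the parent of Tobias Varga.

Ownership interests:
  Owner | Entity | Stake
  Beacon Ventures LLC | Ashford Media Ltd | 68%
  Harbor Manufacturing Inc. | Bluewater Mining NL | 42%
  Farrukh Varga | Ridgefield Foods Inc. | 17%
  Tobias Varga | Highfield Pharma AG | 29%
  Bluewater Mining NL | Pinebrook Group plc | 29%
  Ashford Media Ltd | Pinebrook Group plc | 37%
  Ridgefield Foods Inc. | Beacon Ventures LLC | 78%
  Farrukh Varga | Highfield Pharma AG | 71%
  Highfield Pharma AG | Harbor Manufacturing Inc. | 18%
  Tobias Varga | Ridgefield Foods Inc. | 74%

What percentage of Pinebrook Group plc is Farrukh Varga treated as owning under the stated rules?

20.050968%

By parent–child attribution (R1), Farrukh Varga is treated as also owning Tobias Varga's interest in Ridgefield Foods Inc, giving 17% + 74% = 91%.
By parent–child attribution (R1), Farrukh Varga is treated as also owning Tobias Varga's interest in Highfield Pharma AG, giving 71% + 29% = 100%.
Chain via Ridgefield Foods Inc. → Beacon Ventures LLC → Ashford Media Ltd (R3): 91% × 78% × 68% × 37% = 17.858568% of Pinebrook Group plc.
Chain via Highfield Pharma AG → Harbor Manufacturing Inc. → Bluewater Mining NL (R3): 100% × 18% × 42% × 29% = 2.1924% of Pinebrook Group plc.
Aggregating (R2): 17.858568% + 2.1924% = 20.050968%.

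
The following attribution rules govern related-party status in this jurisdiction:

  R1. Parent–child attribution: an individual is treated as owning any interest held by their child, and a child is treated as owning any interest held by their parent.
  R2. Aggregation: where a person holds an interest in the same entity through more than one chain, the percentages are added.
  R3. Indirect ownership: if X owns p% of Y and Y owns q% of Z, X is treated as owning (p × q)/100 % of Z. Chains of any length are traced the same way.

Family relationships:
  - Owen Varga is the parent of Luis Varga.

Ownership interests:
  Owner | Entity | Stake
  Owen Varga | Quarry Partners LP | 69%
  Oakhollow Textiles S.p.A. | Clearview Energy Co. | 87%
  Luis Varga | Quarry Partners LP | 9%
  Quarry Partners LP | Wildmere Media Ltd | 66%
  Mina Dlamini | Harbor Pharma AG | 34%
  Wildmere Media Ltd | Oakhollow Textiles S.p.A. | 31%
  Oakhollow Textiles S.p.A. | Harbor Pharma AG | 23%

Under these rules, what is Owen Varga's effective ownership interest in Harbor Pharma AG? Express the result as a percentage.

By parent–child attribution (R1), Owen Varga is treated as also owning Luis Varga's interest in Quarry Partners LP, giving 69% + 9% = 78%.
Chain via Quarry Partners LP → Wildmere Media Ltd → Oakhollow Textiles S.p.A. (R3): 78% × 66% × 31% × 23% = 3.670524% of Harbor Pharma AG.

3.670524%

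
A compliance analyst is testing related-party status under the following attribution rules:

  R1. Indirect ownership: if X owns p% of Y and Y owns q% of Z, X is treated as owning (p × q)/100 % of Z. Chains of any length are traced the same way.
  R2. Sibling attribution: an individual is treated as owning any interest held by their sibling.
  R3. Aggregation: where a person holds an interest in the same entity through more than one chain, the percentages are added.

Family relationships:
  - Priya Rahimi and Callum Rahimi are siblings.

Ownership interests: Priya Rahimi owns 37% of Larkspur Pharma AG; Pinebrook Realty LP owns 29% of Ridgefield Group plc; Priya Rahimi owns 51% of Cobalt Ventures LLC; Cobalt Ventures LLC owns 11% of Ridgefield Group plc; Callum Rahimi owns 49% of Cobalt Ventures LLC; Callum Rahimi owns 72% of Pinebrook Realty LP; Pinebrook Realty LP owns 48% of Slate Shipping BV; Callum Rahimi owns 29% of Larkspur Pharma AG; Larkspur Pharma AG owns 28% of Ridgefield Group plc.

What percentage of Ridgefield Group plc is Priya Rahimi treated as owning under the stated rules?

By sibling attribution (R2), Priya Rahimi is treated as also owning Callum Rahimi's interest in Cobalt Ventures LLC, giving 51% + 49% = 100%.
By sibling attribution (R2), Priya Rahimi is treated as also owning Callum Rahimi's interest in Larkspur Pharma AG, giving 37% + 29% = 66%.
By sibling attribution (R2), Priya Rahimi is treated as owning Callum Rahimi's 72% interest in Pinebrook Realty LP.
Chain via Cobalt Ventures LLC (R1): 100% × 11% = 11% of Ridgefield Group plc.
Chain via Larkspur Pharma AG (R1): 66% × 28% = 18.48% of Ridgefield Group plc.
Chain via Pinebrook Realty LP (R1): 72% × 29% = 20.88% of Ridgefield Group plc.
Aggregating (R3): 11% + 18.48% + 20.88% = 50.36%.

50.36%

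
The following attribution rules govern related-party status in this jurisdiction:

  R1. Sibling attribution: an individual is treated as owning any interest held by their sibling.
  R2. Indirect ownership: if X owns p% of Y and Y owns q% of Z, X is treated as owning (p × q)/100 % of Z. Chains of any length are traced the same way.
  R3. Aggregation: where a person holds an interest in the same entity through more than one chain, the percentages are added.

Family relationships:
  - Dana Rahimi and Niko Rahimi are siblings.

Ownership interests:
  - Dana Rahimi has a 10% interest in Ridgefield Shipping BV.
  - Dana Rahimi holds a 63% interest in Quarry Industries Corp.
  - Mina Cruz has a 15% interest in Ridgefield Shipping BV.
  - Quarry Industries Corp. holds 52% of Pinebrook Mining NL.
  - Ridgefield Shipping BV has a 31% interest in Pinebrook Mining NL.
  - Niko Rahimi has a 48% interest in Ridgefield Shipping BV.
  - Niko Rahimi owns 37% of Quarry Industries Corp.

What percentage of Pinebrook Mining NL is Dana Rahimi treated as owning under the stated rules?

69.98%

By sibling attribution (R1), Dana Rahimi is treated as also owning Niko Rahimi's interest in Quarry Industries Corp, giving 63% + 37% = 100%.
By sibling attribution (R1), Dana Rahimi is treated as also owning Niko Rahimi's interest in Ridgefield Shipping BV, giving 10% + 48% = 58%.
Chain via Quarry Industries Corp. (R2): 100% × 52% = 52% of Pinebrook Mining NL.
Chain via Ridgefield Shipping BV (R2): 58% × 31% = 17.98% of Pinebrook Mining NL.
Aggregating (R3): 52% + 17.98% = 69.98%.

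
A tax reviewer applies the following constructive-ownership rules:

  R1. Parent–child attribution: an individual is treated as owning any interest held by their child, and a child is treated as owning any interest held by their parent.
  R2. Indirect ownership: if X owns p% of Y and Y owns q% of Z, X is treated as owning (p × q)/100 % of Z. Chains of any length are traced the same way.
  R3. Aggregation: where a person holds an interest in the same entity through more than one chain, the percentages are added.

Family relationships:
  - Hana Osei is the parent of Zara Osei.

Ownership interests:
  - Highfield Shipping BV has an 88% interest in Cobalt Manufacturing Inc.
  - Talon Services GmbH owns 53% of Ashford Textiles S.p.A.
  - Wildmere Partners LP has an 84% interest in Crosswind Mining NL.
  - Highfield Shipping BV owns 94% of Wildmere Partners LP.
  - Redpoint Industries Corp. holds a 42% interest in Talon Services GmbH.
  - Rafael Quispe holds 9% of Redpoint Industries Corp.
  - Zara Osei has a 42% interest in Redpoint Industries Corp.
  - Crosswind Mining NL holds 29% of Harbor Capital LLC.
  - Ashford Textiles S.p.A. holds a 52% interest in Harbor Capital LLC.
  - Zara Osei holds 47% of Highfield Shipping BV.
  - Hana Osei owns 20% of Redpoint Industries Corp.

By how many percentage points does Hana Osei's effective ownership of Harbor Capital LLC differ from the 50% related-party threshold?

32.061128

By parent–child attribution (R1), Hana Osei is treated as also owning Zara Osei's interest in Redpoint Industries Corp, giving 20% + 42% = 62%.
By parent–child attribution (R1), Hana Osei is treated as owning Zara Osei's 47% interest in Highfield Shipping BV.
Chain via Redpoint Industries Corp. → Talon Services GmbH → Ashford Textiles S.p.A. (R2): 62% × 42% × 53% × 52% = 7.176624% of Harbor Capital LLC.
Chain via Highfield Shipping BV → Wildmere Partners LP → Crosswind Mining NL (R2): 47% × 94% × 84% × 29% = 10.762248% of Harbor Capital LLC.
Aggregating (R3): 7.176624% + 10.762248% = 17.938872%.
17.938872% falls short of the 50% threshold by 32.061128 percentage points.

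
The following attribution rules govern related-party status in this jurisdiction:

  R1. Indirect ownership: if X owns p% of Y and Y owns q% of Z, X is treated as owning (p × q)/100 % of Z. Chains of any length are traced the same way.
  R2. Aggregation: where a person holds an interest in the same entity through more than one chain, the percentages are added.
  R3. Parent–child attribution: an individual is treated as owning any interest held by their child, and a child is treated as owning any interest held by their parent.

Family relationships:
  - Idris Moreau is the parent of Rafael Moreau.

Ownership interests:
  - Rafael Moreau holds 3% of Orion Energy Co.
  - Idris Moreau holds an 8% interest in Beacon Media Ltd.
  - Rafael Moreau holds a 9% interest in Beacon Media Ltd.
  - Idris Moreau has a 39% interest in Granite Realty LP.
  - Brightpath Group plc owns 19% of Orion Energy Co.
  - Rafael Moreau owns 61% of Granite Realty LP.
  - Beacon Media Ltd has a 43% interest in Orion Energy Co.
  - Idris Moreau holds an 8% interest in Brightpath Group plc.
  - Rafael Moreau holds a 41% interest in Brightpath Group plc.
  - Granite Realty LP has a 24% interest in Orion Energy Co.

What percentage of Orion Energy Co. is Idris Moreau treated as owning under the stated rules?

By parent–child attribution (R3), Idris Moreau is treated as also owning Rafael Moreau's interest in Beacon Media Ltd, giving 8% + 9% = 17%.
By parent–child attribution (R3), Idris Moreau is treated as also owning Rafael Moreau's interest in Brightpath Group plc, giving 8% + 41% = 49%.
By parent–child attribution (R3), Idris Moreau is treated as also owning Rafael Moreau's interest in Granite Realty LP, giving 39% + 61% = 100%.
By parent–child attribution (R3), Idris Moreau is treated as owning Rafael Moreau's 3% interest in Orion Energy Co.
Chain via Beacon Media Ltd (R1): 17% × 43% = 7.31% of Orion Energy Co.
Chain via Brightpath Group plc (R1): 49% × 19% = 9.31% of Orion Energy Co.
Chain via Granite Realty LP (R1): 100% × 24% = 24% of Orion Energy Co.
Direct interest in Orion Energy Co: 3%.
Aggregating (R2): 7.31% + 9.31% + 24% + 3% = 43.62%.

43.62%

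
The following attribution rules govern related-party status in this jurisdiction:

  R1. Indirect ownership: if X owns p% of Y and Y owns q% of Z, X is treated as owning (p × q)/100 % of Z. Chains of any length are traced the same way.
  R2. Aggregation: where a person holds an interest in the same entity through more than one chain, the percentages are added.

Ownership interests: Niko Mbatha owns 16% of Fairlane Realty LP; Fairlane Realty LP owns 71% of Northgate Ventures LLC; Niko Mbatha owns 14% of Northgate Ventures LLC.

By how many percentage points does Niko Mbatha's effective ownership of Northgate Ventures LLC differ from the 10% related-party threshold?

Chain via Fairlane Realty LP (R1): 16% × 71% = 11.36% of Northgate Ventures LLC.
Direct interest in Northgate Ventures LLC: 14%.
Aggregating (R2): 11.36% + 14% = 25.36%.
25.36% exceeds the 10% threshold by 15.36 percentage points.

15.36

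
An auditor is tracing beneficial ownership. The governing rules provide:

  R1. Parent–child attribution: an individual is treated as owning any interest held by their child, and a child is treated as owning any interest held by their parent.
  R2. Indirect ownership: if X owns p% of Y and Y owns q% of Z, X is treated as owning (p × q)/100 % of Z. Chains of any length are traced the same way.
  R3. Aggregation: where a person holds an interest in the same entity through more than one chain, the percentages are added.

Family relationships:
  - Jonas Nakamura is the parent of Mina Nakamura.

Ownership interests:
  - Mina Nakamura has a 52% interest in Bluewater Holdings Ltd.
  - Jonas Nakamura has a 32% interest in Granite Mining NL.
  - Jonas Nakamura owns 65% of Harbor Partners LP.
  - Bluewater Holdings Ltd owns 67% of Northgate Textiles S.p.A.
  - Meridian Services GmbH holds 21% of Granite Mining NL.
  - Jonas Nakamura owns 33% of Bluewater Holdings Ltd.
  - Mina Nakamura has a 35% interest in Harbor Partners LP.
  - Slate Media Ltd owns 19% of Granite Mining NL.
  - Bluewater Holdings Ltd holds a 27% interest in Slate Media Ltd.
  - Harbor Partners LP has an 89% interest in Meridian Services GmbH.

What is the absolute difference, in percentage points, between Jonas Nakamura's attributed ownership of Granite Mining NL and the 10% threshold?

By parent–child attribution (R1), Jonas Nakamura is treated as also owning Mina Nakamura's interest in Harbor Partners LP, giving 65% + 35% = 100%.
By parent–child attribution (R1), Jonas Nakamura is treated as also owning Mina Nakamura's interest in Bluewater Holdings Ltd, giving 33% + 52% = 85%.
Chain via Harbor Partners LP → Meridian Services GmbH (R2): 100% × 89% × 21% = 18.69% of Granite Mining NL.
Chain via Bluewater Holdings Ltd → Slate Media Ltd (R2): 85% × 27% × 19% = 4.3605% of Granite Mining NL.
Direct interest in Granite Mining NL: 32%.
Aggregating (R3): 18.69% + 4.3605% + 32% = 55.0505%.
55.0505% exceeds the 10% threshold by 45.0505 percentage points.

45.0505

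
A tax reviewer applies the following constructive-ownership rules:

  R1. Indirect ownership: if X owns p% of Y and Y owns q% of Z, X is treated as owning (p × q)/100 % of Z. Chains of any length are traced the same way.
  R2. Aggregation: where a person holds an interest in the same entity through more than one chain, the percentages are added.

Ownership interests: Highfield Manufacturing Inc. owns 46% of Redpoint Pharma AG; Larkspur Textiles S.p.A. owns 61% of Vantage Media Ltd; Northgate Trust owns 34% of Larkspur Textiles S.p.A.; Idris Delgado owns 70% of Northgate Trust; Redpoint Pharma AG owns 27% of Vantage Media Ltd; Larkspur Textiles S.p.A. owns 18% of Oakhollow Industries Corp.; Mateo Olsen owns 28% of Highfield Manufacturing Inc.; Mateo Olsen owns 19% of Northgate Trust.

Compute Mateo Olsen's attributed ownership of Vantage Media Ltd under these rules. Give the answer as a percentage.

7.4182%

Chain via Northgate Trust → Larkspur Textiles S.p.A. (R1): 19% × 34% × 61% = 3.9406% of Vantage Media Ltd.
Chain via Highfield Manufacturing Inc. → Redpoint Pharma AG (R1): 28% × 46% × 27% = 3.4776% of Vantage Media Ltd.
Aggregating (R2): 3.9406% + 3.4776% = 7.4182%.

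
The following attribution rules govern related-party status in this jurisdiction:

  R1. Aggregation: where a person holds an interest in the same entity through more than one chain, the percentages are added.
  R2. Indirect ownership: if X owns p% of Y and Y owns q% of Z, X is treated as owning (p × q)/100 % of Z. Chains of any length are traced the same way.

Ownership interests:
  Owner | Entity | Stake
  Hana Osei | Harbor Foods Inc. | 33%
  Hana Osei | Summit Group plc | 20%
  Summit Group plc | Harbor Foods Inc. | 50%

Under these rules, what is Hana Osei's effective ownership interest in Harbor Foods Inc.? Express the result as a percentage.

43%

Chain via Summit Group plc (R2): 20% × 50% = 10% of Harbor Foods Inc.
Direct interest in Harbor Foods Inc: 33%.
Aggregating (R1): 10% + 33% = 43%.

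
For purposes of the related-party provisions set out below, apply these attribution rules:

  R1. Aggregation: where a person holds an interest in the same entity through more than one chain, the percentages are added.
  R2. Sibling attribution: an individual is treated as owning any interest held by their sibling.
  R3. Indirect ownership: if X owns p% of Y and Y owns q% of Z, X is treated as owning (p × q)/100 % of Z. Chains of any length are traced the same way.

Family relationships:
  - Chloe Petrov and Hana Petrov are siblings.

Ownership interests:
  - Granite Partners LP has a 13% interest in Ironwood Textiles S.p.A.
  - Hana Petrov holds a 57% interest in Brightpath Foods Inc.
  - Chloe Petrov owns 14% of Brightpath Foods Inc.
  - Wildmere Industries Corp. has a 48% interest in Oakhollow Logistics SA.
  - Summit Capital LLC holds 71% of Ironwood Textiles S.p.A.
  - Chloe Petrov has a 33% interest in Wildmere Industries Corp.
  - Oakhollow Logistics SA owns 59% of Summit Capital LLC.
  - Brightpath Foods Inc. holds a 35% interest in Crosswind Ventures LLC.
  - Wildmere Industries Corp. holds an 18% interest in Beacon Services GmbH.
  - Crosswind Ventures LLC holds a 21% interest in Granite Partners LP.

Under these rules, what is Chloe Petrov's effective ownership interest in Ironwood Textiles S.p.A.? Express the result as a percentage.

7.313781%

By sibling attribution (R2), Chloe Petrov is treated as also owning Hana Petrov's interest in Brightpath Foods Inc, giving 14% + 57% = 71%.
Chain via Wildmere Industries Corp. → Oakhollow Logistics SA → Summit Capital LLC (R3): 33% × 48% × 59% × 71% = 6.635376% of Ironwood Textiles S.p.A.
Chain via Brightpath Foods Inc. → Crosswind Ventures LLC → Granite Partners LP (R3): 71% × 35% × 21% × 13% = 0.678405% of Ironwood Textiles S.p.A.
Aggregating (R1): 6.635376% + 0.678405% = 7.313781%.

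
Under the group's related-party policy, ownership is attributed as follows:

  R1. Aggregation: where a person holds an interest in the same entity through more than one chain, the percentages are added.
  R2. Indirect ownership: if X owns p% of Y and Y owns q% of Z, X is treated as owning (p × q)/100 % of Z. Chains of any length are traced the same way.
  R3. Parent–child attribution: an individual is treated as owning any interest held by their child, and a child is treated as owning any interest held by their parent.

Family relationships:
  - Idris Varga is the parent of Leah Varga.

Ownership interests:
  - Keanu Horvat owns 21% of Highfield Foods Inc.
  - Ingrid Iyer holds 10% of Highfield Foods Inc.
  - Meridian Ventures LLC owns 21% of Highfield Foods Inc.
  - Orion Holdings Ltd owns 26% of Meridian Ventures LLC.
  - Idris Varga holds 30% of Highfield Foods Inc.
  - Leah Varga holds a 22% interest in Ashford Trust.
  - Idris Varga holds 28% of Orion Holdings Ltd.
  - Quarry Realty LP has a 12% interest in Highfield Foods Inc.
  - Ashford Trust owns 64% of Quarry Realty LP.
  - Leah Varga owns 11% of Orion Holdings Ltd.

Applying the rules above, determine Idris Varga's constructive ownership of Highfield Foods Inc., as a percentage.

By parent–child attribution (R3), Idris Varga is treated as also owning Leah Varga's interest in Orion Holdings Ltd, giving 28% + 11% = 39%.
By parent–child attribution (R3), Idris Varga is treated as owning Leah Varga's 22% interest in Ashford Trust.
Chain via Orion Holdings Ltd → Meridian Ventures LLC (R2): 39% × 26% × 21% = 2.1294% of Highfield Foods Inc.
Direct interest in Highfield Foods Inc: 30%.
Chain via Ashford Trust → Quarry Realty LP (R2): 22% × 64% × 12% = 1.6896% of Highfield Foods Inc.
Aggregating (R1): 2.1294% + 30% + 1.6896% = 33.819%.

33.819%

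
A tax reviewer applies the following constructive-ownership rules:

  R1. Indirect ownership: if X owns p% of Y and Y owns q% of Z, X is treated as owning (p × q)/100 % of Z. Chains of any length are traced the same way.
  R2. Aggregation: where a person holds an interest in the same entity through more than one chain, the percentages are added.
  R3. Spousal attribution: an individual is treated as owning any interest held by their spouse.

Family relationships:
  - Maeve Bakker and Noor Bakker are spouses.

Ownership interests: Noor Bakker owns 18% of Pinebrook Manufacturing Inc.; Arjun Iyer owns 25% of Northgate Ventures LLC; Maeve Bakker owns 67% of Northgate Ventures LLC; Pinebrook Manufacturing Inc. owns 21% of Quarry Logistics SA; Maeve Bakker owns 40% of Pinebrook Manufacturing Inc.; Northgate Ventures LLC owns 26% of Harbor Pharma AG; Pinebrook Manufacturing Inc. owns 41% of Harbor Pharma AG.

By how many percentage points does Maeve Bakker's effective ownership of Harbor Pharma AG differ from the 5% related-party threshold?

36.2

By spousal attribution (R3), Maeve Bakker is treated as also owning Noor Bakker's interest in Pinebrook Manufacturing Inc, giving 40% + 18% = 58%.
Chain via Northgate Ventures LLC (R1): 67% × 26% = 17.42% of Harbor Pharma AG.
Chain via Pinebrook Manufacturing Inc. (R1): 58% × 41% = 23.78% of Harbor Pharma AG.
Aggregating (R2): 17.42% + 23.78% = 41.2%.
41.2% exceeds the 5% threshold by 36.2 percentage points.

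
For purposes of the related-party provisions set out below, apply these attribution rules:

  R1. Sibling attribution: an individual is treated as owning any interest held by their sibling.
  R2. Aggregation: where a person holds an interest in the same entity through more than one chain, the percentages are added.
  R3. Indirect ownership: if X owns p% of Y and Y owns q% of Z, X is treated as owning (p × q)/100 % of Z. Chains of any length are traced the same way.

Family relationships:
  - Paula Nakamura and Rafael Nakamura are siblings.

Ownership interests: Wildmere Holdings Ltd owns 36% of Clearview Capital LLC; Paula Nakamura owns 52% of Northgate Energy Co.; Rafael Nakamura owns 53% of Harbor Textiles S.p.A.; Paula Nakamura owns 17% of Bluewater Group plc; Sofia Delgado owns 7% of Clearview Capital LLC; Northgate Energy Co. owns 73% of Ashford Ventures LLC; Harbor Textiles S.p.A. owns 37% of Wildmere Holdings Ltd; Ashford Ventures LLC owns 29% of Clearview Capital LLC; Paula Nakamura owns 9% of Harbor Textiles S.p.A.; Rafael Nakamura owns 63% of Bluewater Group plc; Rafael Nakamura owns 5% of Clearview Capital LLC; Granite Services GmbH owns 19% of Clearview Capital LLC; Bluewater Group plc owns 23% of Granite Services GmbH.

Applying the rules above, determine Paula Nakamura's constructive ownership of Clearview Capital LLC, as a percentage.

27.7628%

By sibling attribution (R1), Paula Nakamura is treated as also owning Rafael Nakamura's interest in Bluewater Group plc, giving 17% + 63% = 80%.
By sibling attribution (R1), Paula Nakamura is treated as also owning Rafael Nakamura's interest in Harbor Textiles S.p.A, giving 9% + 53% = 62%.
By sibling attribution (R1), Paula Nakamura is treated as owning Rafael Nakamura's 5% interest in Clearview Capital LLC.
Chain via Bluewater Group plc → Granite Services GmbH (R3): 80% × 23% × 19% = 3.496% of Clearview Capital LLC.
Chain via Harbor Textiles S.p.A. → Wildmere Holdings Ltd (R3): 62% × 37% × 36% = 8.2584% of Clearview Capital LLC.
Chain via Northgate Energy Co. → Ashford Ventures LLC (R3): 52% × 73% × 29% = 11.0084% of Clearview Capital LLC.
Direct interest in Clearview Capital LLC: 5%.
Aggregating (R2): 3.496% + 8.2584% + 11.0084% + 5% = 27.7628%.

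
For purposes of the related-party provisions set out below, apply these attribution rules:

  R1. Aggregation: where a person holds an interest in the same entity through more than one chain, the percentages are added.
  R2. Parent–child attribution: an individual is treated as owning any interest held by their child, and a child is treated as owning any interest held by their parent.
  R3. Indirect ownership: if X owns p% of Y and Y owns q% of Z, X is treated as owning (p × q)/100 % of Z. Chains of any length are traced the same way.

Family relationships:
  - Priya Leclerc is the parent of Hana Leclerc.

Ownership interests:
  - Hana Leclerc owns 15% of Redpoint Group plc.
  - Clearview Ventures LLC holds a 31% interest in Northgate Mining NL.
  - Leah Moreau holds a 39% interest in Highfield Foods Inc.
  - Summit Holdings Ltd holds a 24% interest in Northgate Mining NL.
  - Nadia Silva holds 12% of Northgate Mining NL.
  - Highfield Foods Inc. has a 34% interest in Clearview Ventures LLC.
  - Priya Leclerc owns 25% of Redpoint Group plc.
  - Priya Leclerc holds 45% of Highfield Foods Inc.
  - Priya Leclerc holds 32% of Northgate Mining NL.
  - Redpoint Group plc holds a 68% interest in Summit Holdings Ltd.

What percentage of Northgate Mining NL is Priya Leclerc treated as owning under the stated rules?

By parent–child attribution (R2), Priya Leclerc is treated as also owning Hana Leclerc's interest in Redpoint Group plc, giving 25% + 15% = 40%.
Chain via Redpoint Group plc → Summit Holdings Ltd (R3): 40% × 68% × 24% = 6.528% of Northgate Mining NL.
Chain via Highfield Foods Inc. → Clearview Ventures LLC (R3): 45% × 34% × 31% = 4.743% of Northgate Mining NL.
Direct interest in Northgate Mining NL: 32%.
Aggregating (R1): 6.528% + 4.743% + 32% = 43.271%.

43.271%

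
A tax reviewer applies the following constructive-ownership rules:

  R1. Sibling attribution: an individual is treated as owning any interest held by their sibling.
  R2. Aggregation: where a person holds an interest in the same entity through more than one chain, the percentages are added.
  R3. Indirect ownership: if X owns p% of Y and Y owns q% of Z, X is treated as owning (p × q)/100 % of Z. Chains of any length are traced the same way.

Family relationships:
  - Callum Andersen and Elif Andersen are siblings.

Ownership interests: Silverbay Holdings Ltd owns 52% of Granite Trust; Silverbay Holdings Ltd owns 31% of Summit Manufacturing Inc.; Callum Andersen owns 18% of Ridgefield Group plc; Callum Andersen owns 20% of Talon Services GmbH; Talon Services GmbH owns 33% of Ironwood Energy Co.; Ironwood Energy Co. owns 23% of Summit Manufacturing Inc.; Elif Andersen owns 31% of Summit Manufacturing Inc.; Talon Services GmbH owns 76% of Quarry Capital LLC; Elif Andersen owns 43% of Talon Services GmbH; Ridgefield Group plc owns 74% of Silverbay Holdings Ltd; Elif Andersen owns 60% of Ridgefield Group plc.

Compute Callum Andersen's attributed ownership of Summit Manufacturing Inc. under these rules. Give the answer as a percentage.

53.6749%

By sibling attribution (R1), Callum Andersen is treated as also owning Elif Andersen's interest in Ridgefield Group plc, giving 18% + 60% = 78%.
By sibling attribution (R1), Callum Andersen is treated as also owning Elif Andersen's interest in Talon Services GmbH, giving 20% + 43% = 63%.
By sibling attribution (R1), Callum Andersen is treated as owning Elif Andersen's 31% interest in Summit Manufacturing Inc.
Chain via Ridgefield Group plc → Silverbay Holdings Ltd (R3): 78% × 74% × 31% = 17.8932% of Summit Manufacturing Inc.
Chain via Talon Services GmbH → Ironwood Energy Co. (R3): 63% × 33% × 23% = 4.7817% of Summit Manufacturing Inc.
Direct interest in Summit Manufacturing Inc: 31%.
Aggregating (R2): 17.8932% + 4.7817% + 31% = 53.6749%.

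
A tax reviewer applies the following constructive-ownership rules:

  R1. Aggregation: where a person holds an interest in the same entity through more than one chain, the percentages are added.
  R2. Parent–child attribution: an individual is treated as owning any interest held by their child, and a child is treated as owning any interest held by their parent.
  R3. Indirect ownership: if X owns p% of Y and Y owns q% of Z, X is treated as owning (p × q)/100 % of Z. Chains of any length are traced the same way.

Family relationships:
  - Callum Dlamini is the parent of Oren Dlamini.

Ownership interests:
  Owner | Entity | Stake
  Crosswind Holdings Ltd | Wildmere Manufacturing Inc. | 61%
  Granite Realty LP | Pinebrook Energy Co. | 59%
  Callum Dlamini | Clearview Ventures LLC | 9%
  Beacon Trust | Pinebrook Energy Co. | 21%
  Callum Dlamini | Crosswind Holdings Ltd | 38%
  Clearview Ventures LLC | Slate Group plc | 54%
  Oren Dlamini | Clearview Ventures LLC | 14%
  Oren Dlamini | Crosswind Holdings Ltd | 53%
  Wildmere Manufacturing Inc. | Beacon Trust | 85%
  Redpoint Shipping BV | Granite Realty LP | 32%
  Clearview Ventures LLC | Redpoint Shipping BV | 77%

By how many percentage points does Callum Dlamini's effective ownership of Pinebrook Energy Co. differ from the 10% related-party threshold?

By parent–child attribution (R2), Callum Dlamini is treated as also owning Oren Dlamini's interest in Crosswind Holdings Ltd, giving 38% + 53% = 91%.
By parent–child attribution (R2), Callum Dlamini is treated as also owning Oren Dlamini's interest in Clearview Ventures LLC, giving 9% + 14% = 23%.
Chain via Crosswind Holdings Ltd → Wildmere Manufacturing Inc. → Beacon Trust (R3): 91% × 61% × 85% × 21% = 9.908535% of Pinebrook Energy Co.
Chain via Clearview Ventures LLC → Redpoint Shipping BV → Granite Realty LP (R3): 23% × 77% × 32% × 59% = 3.343648% of Pinebrook Energy Co.
Aggregating (R1): 9.908535% + 3.343648% = 13.252183%.
13.252183% exceeds the 10% threshold by 3.252183 percentage points.

3.252183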